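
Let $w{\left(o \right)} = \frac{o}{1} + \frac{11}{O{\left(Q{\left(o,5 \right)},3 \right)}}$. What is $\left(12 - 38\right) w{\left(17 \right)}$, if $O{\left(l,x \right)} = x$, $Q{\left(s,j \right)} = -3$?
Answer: $- \frac{1612}{3} \approx -537.33$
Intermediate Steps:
$w{\left(o \right)} = \frac{11}{3} + o$ ($w{\left(o \right)} = \frac{o}{1} + \frac{11}{3} = o 1 + 11 \cdot \frac{1}{3} = o + \frac{11}{3} = \frac{11}{3} + o$)
$\left(12 - 38\right) w{\left(17 \right)} = \left(12 - 38\right) \left(\frac{11}{3} + 17\right) = \left(12 - 38\right) \frac{62}{3} = \left(-26\right) \frac{62}{3} = - \frac{1612}{3}$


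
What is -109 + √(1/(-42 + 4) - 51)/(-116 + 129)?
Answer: -109 + I*√73682/494 ≈ -109.0 + 0.54948*I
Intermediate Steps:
-109 + √(1/(-42 + 4) - 51)/(-116 + 129) = -109 + √(1/(-38) - 51)/13 = -109 + √(-1/38 - 51)*(1/13) = -109 + √(-1939/38)*(1/13) = -109 + (I*√73682/38)*(1/13) = -109 + I*√73682/494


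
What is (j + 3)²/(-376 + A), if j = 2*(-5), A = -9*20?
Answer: -49/556 ≈ -0.088130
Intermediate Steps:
A = -180
j = -10
(j + 3)²/(-376 + A) = (-10 + 3)²/(-376 - 180) = (-7)²/(-556) = 49*(-1/556) = -49/556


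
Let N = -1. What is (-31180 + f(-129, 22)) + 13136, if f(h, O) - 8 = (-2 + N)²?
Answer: -18027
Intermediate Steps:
f(h, O) = 17 (f(h, O) = 8 + (-2 - 1)² = 8 + (-3)² = 8 + 9 = 17)
(-31180 + f(-129, 22)) + 13136 = (-31180 + 17) + 13136 = -31163 + 13136 = -18027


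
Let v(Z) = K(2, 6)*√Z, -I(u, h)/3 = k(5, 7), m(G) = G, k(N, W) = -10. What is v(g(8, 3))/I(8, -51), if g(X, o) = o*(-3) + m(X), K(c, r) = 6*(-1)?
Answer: -I/5 ≈ -0.2*I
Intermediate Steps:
K(c, r) = -6
I(u, h) = 30 (I(u, h) = -3*(-10) = 30)
g(X, o) = X - 3*o (g(X, o) = o*(-3) + X = -3*o + X = X - 3*o)
v(Z) = -6*√Z
v(g(8, 3))/I(8, -51) = -6*√(8 - 3*3)/30 = -6*√(8 - 9)*(1/30) = -6*I*(1/30) = -I/5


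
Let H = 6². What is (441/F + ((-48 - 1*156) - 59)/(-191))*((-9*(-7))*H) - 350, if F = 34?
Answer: 104521732/3247 ≈ 32190.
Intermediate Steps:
H = 36
(441/F + ((-48 - 1*156) - 59)/(-191))*((-9*(-7))*H) - 350 = (441/34 + ((-48 - 1*156) - 59)/(-191))*(-9*(-7)*36) - 350 = (441*(1/34) + ((-48 - 156) - 59)*(-1/191))*(63*36) - 350 = (441/34 + (-204 - 59)*(-1/191))*2268 - 350 = (441/34 - 263*(-1/191))*2268 - 350 = (441/34 + 263/191)*2268 - 350 = (93173/6494)*2268 - 350 = 105658182/3247 - 350 = 104521732/3247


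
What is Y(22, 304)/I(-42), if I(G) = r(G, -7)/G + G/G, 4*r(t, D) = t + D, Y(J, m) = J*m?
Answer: 160512/31 ≈ 5177.8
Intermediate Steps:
r(t, D) = D/4 + t/4 (r(t, D) = (t + D)/4 = (D + t)/4 = D/4 + t/4)
I(G) = 1 + (-7/4 + G/4)/G (I(G) = ((¼)*(-7) + G/4)/G + G/G = (-7/4 + G/4)/G + 1 = 1 + (-7/4 + G/4)/G)
Y(22, 304)/I(-42) = (22*304)/(((¼)*(-7 + 5*(-42))/(-42))) = 6688/(((¼)*(-1/42)*(-7 - 210))) = 6688/(((¼)*(-1/42)*(-217))) = 6688/(31/24) = 6688*(24/31) = 160512/31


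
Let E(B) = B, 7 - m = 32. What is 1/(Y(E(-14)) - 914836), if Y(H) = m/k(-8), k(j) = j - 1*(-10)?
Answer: -2/1829697 ≈ -1.0931e-6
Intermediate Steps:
m = -25 (m = 7 - 1*32 = 7 - 32 = -25)
k(j) = 10 + j (k(j) = j + 10 = 10 + j)
Y(H) = -25/2 (Y(H) = -25/(10 - 8) = -25/2)
1/(Y(E(-14)) - 914836) = 1/(-25/2 - 914836) = 1/(-1829697/2) = -2/1829697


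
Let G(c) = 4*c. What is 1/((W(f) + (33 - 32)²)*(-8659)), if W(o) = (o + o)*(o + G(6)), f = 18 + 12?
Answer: -1/28063819 ≈ -3.5633e-8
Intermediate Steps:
f = 30
W(o) = 2*o*(24 + o) (W(o) = (o + o)*(o + 4*6) = (2*o)*(o + 24) = (2*o)*(24 + o) = 2*o*(24 + o))
1/((W(f) + (33 - 32)²)*(-8659)) = 1/((2*30*(24 + 30) + (33 - 32)²)*(-8659)) = -1/8659/(2*30*54 + 1²) = -1/8659/(3240 + 1) = -1/8659/3241 = (1/3241)*(-1/8659) = -1/28063819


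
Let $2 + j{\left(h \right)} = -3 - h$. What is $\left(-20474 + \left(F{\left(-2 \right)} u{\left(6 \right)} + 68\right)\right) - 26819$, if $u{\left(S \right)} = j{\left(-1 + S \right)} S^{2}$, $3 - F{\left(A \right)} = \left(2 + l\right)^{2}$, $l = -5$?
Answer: $-45065$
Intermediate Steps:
$j{\left(h \right)} = -5 - h$ ($j{\left(h \right)} = -2 - \left(3 + h\right) = -5 - h$)
$F{\left(A \right)} = -6$ ($F{\left(A \right)} = 3 - \left(2 - 5\right)^{2} = 3 - \left(-3\right)^{2} = 3 - 9 = -6$)
$u{\left(S \right)} = S^{2} \left(-4 - S\right)$ ($u{\left(S \right)} = \left(-5 - \left(-1 + S\right)\right) S^{2} = \left(-4 - S\right) S^{2} = S^{2} \left(-4 - S\right)$)
$\left(-20474 + \left(F{\left(-2 \right)} u{\left(6 \right)} + 68\right)\right) - 26819 = \left(-20474 - \left(-68 + 6 \cdot 6^{2} \left(-4 - 6\right)\right)\right) - 26819 = \left(-20474 - \left(-68 + 6 \cdot 36 \left(-4 - 6\right)\right)\right) - 26819 = \left(-20474 - \left(-68 + 6 \cdot 36 \left(-10\right)\right)\right) - 26819 = \left(-20474 + \left(\left(-6\right) \left(-360\right) + 68\right)\right) - 26819 = \left(-20474 + \left(2160 + 68\right)\right) - 26819 = \left(-20474 + 2228\right) - 26819 = -18246 - 26819 = -45065$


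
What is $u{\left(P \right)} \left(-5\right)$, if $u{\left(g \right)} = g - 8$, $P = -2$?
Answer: $50$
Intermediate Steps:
$u{\left(g \right)} = -8 + g$ ($u{\left(g \right)} = g - 8 = -8 + g$)
$u{\left(P \right)} \left(-5\right) = \left(-8 - 2\right) \left(-5\right) = \left(-10\right) \left(-5\right) = 50$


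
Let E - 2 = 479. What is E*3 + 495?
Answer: 1938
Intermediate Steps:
E = 481 (E = 2 + 479 = 481)
E*3 + 495 = 481*3 + 495 = 1443 + 495 = 1938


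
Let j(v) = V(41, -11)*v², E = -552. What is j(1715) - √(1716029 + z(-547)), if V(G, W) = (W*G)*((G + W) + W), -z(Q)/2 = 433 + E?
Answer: -25203357025 - √1716267 ≈ -2.5203e+10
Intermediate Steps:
z(Q) = 238 (z(Q) = -2*(433 - 552) = -2*(-119) = 238)
V(G, W) = G*W*(G + 2*W) (V(G, W) = (G*W)*(G + 2*W) = G*W*(G + 2*W))
j(v) = -8569*v² (j(v) = (41*(-11)*(41 + 2*(-11)))*v² = (41*(-11)*(41 - 22))*v² = (41*(-11)*19)*v² = -8569*v²)
j(1715) - √(1716029 + z(-547)) = -8569*1715² - √(1716029 + 238) = -8569*2941225 - √1716267 = -25203357025 - √1716267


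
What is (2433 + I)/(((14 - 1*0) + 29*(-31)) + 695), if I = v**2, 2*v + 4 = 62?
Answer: -1637/95 ≈ -17.232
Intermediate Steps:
v = 29 (v = -2 + (1/2)*62 = -2 + 31 = 29)
I = 841 (I = 29**2 = 841)
(2433 + I)/(((14 - 1*0) + 29*(-31)) + 695) = (2433 + 841)/(((14 - 1*0) + 29*(-31)) + 695) = 3274/(((14 + 0) - 899) + 695) = 3274/((14 - 899) + 695) = 3274/(-885 + 695) = 3274/(-190) = 3274*(-1/190) = -1637/95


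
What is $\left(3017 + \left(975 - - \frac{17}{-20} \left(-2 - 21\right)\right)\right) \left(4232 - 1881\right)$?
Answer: $\frac{188623081}{20} \approx 9.4312 \cdot 10^{6}$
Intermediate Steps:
$\left(3017 + \left(975 - - \frac{17}{-20} \left(-2 - 21\right)\right)\right) \left(4232 - 1881\right) = \left(3017 + \left(975 - \left(-17\right) \left(- \frac{1}{20}\right) \left(-23\right)\right)\right) 2351 = \left(3017 + \left(975 - \frac{17}{20} \left(-23\right)\right)\right) 2351 = \left(3017 + \left(975 - - \frac{391}{20}\right)\right) 2351 = \left(3017 + \left(975 + \frac{391}{20}\right)\right) 2351 = \left(3017 + \frac{19891}{20}\right) 2351 = \frac{80231}{20} \cdot 2351 = \frac{188623081}{20}$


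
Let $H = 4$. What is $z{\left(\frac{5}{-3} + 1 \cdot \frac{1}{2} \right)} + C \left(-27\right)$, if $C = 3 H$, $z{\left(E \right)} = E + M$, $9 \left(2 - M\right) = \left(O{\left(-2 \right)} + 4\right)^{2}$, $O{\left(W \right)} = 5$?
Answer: $- \frac{1993}{6} \approx -332.17$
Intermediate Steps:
$M = -7$ ($M = 2 - \frac{\left(5 + 4\right)^{2}}{9} = 2 - \frac{9^{2}}{9} = 2 - 9 = -7$)
$z{\left(E \right)} = -7 + E$ ($z{\left(E \right)} = E - 7 = -7 + E$)
$C = 12$ ($C = 3 \cdot 4 = 12$)
$z{\left(\frac{5}{-3} + 1 \cdot \frac{1}{2} \right)} + C \left(-27\right) = \left(-7 + \left(\frac{5}{-3} + 1 \cdot \frac{1}{2}\right)\right) + 12 \left(-27\right) = \left(-7 + \left(5 \left(- \frac{1}{3}\right) + 1 \cdot \frac{1}{2}\right)\right) - 324 = \left(-7 + \left(- \frac{5}{3} + \frac{1}{2}\right)\right) - 324 = \left(-7 - \frac{7}{6}\right) - 324 = - \frac{49}{6} - 324 = - \frac{1993}{6}$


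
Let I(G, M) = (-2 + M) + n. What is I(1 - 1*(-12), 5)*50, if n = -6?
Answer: -150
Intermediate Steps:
I(G, M) = -8 + M (I(G, M) = (-2 + M) - 6 = -8 + M)
I(1 - 1*(-12), 5)*50 = (-8 + 5)*50 = -3*50 = -150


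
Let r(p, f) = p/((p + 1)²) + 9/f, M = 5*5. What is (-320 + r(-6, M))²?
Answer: 63952009/625 ≈ 1.0232e+5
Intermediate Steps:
M = 25
r(p, f) = 9/f + p/(1 + p)² (r(p, f) = p/((1 + p)²) + 9/f = p/(1 + p)² + 9/f = 9/f + p/(1 + p)²)
(-320 + r(-6, M))² = (-320 + (9/25 - 6/(1 - 6)²))² = (-320 + (9*(1/25) - 6/(-5)²))² = (-320 + (9/25 - 6*1/25))² = (-320 + (9/25 - 6/25))² = (-320 + 3/25)² = (-7997/25)² = 63952009/625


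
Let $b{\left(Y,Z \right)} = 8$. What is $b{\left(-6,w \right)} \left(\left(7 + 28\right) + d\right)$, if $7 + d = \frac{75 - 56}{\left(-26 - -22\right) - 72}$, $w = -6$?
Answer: $222$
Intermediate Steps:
$d = - \frac{29}{4}$ ($d = -7 + \frac{75 - 56}{\left(-26 - -22\right) - 72} = -7 + \frac{19}{\left(-26 + 22\right) - 72} = -7 + \frac{19}{-4 - 72} = -7 + \frac{19}{-76} = -7 + 19 \left(- \frac{1}{76}\right) = -7 - \frac{1}{4} = - \frac{29}{4} \approx -7.25$)
$b{\left(-6,w \right)} \left(\left(7 + 28\right) + d\right) = 8 \left(\left(7 + 28\right) - \frac{29}{4}\right) = 8 \left(35 - \frac{29}{4}\right) = 8 \cdot \frac{111}{4} = 222$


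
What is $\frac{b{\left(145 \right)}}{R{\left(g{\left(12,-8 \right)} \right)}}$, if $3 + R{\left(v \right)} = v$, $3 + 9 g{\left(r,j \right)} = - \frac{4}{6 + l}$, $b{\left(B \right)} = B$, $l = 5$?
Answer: $- \frac{14355}{334} \approx -42.979$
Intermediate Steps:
$g{\left(r,j \right)} = - \frac{37}{99}$ ($g{\left(r,j \right)} = - \frac{1}{3} + \frac{\left(-4\right) \frac{1}{6 + 5}}{9} = - \frac{1}{3} + \frac{\left(-4\right) \frac{1}{11}}{9} = - \frac{1}{3} + \frac{1}{9} \left(- \frac{4}{11}\right) = - \frac{1}{3} - \frac{4}{99} = - \frac{37}{99}$)
$R{\left(v \right)} = -3 + v$
$\frac{b{\left(145 \right)}}{R{\left(g{\left(12,-8 \right)} \right)}} = \frac{145}{-3 - \frac{37}{99}} = \frac{145}{- \frac{334}{99}} = 145 \left(- \frac{99}{334}\right) = - \frac{14355}{334}$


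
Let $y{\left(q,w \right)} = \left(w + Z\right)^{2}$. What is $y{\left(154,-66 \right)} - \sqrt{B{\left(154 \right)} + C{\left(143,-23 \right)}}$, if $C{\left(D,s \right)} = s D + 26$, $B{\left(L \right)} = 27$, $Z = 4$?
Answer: $3844 - 2 i \sqrt{809} \approx 3844.0 - 56.886 i$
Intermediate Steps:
$y{\left(q,w \right)} = \left(4 + w\right)^{2}$ ($y{\left(q,w \right)} = \left(w + 4\right)^{2} = \left(4 + w\right)^{2}$)
$C{\left(D,s \right)} = 26 + D s$ ($C{\left(D,s \right)} = D s + 26 = 26 + D s$)
$y{\left(154,-66 \right)} - \sqrt{B{\left(154 \right)} + C{\left(143,-23 \right)}} = \left(4 - 66\right)^{2} - \sqrt{27 + \left(26 + 143 \left(-23\right)\right)} = \left(-62\right)^{2} - \sqrt{27 + \left(26 - 3289\right)} = 3844 - \sqrt{27 - 3263} = 3844 - \sqrt{-3236} = 3844 - 2 i \sqrt{809}$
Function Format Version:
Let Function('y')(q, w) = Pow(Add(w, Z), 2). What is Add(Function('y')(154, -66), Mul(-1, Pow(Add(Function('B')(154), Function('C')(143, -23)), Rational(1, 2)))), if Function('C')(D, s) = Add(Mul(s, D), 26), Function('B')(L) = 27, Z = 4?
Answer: Add(3844, Mul(-2, I, Pow(809, Rational(1, 2)))) ≈ Add(3844.0, Mul(-56.886, I))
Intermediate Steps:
Function('y')(q, w) = Pow(Add(4, w), 2) (Function('y')(q, w) = Pow(Add(w, 4), 2) = Pow(Add(4, w), 2))
Function('C')(D, s) = Add(26, Mul(D, s)) (Function('C')(D, s) = Add(Mul(D, s), 26) = Add(26, Mul(D, s)))
Add(Function('y')(154, -66), Mul(-1, Pow(Add(Function('B')(154), Function('C')(143, -23)), Rational(1, 2)))) = Add(Pow(Add(4, -66), 2), Mul(-1, Pow(Add(27, Add(26, Mul(143, -23))), Rational(1, 2)))) = Add(Pow(-62, 2), Mul(-1, Pow(Add(27, Add(26, -3289)), Rational(1, 2)))) = Add(3844, Mul(-1, Pow(Add(27, -3263), Rational(1, 2)))) = Add(3844, Mul(-1, Pow(-3236, Rational(1, 2)))) = Add(3844, Mul(-1, Mul(2, I, Pow(809, Rational(1, 2))))) = Add(3844, Mul(-2, I, Pow(809, Rational(1, 2))))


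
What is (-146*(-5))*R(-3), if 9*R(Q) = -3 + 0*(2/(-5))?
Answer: -730/3 ≈ -243.33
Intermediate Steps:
R(Q) = -⅓ (R(Q) = (-3 + 0*(2/(-5)))/9 = (-3 + 0*(2*(-⅕)))/9 = (-3 + 0*(-⅖))/9 = (-3 + 0)/9 = (⅑)*(-3) = -⅓)
(-146*(-5))*R(-3) = -146*(-5)*(-⅓) = 730*(-⅓) = -730/3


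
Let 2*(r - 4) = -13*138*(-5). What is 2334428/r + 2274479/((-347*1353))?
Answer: 1085782799917/2107545099 ≈ 515.19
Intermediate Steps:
r = 4489 (r = 4 + (-13*138*(-5))/2 = 4 + (-1794*(-5))/2 = 4 + (½)*8970 = 4 + 4485 = 4489)
2334428/r + 2274479/((-347*1353)) = 2334428/4489 + 2274479/((-347*1353)) = 2334428*(1/4489) + 2274479/(-469491) = 2334428/4489 + 2274479*(-1/469491) = 2334428/4489 - 2274479/469491 = 1085782799917/2107545099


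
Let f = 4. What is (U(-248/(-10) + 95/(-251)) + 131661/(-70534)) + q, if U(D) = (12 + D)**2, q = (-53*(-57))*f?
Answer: 1489605767796529/111092813350 ≈ 13409.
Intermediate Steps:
q = 12084 (q = -53*(-57)*4 = 3021*4 = 12084)
(U(-248/(-10) + 95/(-251)) + 131661/(-70534)) + q = ((12 + (-248/(-10) + 95/(-251)))**2 + 131661/(-70534)) + 12084 = ((12 + (-248*(-1/10) + 95*(-1/251)))**2 + 131661*(-1/70534)) + 12084 = ((12 + (124/5 - 95/251))**2 - 131661/70534) + 12084 = ((12 + 30649/1255)**2 - 131661/70534) + 12084 = ((45709/1255)**2 - 131661/70534) + 12084 = (2089312681/1575025 - 131661/70534) + 12084 = 147160211275129/111092813350 + 12084 = 1489605767796529/111092813350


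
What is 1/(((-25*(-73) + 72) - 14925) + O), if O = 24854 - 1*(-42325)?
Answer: 1/54151 ≈ 1.8467e-5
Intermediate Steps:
O = 67179 (O = 24854 + 42325 = 67179)
1/(((-25*(-73) + 72) - 14925) + O) = 1/(((-25*(-73) + 72) - 14925) + 67179) = 1/(((1825 + 72) - 14925) + 67179) = 1/((1897 - 14925) + 67179) = 1/(-13028 + 67179) = 1/54151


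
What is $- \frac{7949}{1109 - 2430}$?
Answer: $\frac{7949}{1321} \approx 6.0174$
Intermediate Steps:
$- \frac{7949}{1109 - 2430} = - \frac{7949}{-1321} = \left(-7949\right) \left(- \frac{1}{1321}\right) = \frac{7949}{1321}$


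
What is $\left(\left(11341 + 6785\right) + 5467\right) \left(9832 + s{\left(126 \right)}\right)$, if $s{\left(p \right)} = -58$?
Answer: $230597982$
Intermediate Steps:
$\left(\left(11341 + 6785\right) + 5467\right) \left(9832 + s{\left(126 \right)}\right) = \left(\left(11341 + 6785\right) + 5467\right) \left(9832 - 58\right) = \left(18126 + 5467\right) 9774 = 23593 \cdot 9774 = 230597982$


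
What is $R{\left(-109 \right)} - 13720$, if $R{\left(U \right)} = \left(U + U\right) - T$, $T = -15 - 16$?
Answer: $-13907$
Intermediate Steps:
$T = -31$ ($T = -15 - 16 = -31$)
$R{\left(U \right)} = 31 + 2 U$ ($R{\left(U \right)} = \left(U + U\right) - -31 = 2 U + 31 = 31 + 2 U$)
$R{\left(-109 \right)} - 13720 = \left(31 + 2 \left(-109\right)\right) - 13720 = \left(31 - 218\right) - 13720 = -187 - 13720 = -13907$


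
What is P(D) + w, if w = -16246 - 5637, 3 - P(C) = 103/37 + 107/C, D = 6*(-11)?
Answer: -53433799/2442 ≈ -21881.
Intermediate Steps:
D = -66
P(C) = 8/37 - 107/C (P(C) = 3 - (103/37 + 107/C) = 3 + (-103/37 - 107/C) = 8/37 - 107/C)
w = -21883
P(D) + w = (8/37 - 107/(-66)) - 21883 = (8/37 - 107*(-1/66)) - 21883 = (8/37 + 107/66) - 21883 = 4487/2442 - 21883 = -53433799/2442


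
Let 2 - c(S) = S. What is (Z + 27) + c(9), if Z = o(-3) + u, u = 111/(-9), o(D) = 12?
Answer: 59/3 ≈ 19.667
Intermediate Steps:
c(S) = 2 - S
u = -37/3 (u = 111*(-⅑) = -37/3 ≈ -12.333)
Z = -⅓ (Z = 12 - 37/3 = -⅓ ≈ -0.33333)
(Z + 27) + c(9) = (-⅓ + 27) + (2 - 1*9) = 80/3 + (2 - 9) = 80/3 - 7 = 59/3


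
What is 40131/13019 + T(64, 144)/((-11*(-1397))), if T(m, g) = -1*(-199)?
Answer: 619283858/200062973 ≈ 3.0954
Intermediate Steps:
T(m, g) = 199
40131/13019 + T(64, 144)/((-11*(-1397))) = 40131/13019 + 199/((-11*(-1397))) = 40131*(1/13019) + 199/15367 = 40131/13019 + 199*(1/15367) = 40131/13019 + 199/15367 = 619283858/200062973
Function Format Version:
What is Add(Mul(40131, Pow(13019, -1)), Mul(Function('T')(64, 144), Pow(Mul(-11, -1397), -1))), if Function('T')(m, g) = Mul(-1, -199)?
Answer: Rational(619283858, 200062973) ≈ 3.0954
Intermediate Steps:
Function('T')(m, g) = 199
Add(Mul(40131, Pow(13019, -1)), Mul(Function('T')(64, 144), Pow(Mul(-11, -1397), -1))) = Add(Mul(40131, Pow(13019, -1)), Mul(199, Pow(Mul(-11, -1397), -1))) = Add(Mul(40131, Rational(1, 13019)), Mul(199, Pow(15367, -1))) = Add(Rational(40131, 13019), Mul(199, Rational(1, 15367))) = Add(Rational(40131, 13019), Rational(199, 15367)) = Rational(619283858, 200062973)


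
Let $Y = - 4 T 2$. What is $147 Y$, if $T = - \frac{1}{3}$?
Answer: $392$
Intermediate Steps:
$T = - \frac{1}{3}$ ($T = \left(-1\right) \frac{1}{3} = - \frac{1}{3} \approx -0.33333$)
$Y = \frac{8}{3}$ ($Y = \left(-4\right) \left(- \frac{1}{3}\right) 2 = \frac{4}{3} \cdot 2 = \frac{8}{3} \approx 2.6667$)
$147 Y = 147 \cdot \frac{8}{3} = 392$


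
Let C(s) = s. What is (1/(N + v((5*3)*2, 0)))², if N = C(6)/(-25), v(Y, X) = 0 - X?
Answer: 625/36 ≈ 17.361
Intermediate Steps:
v(Y, X) = -X
N = -6/25 (N = 6/(-25) = 6*(-1/25) = -6/25 ≈ -0.24000)
(1/(N + v((5*3)*2, 0)))² = (1/(-6/25 - 1*0))² = (1/(-6/25 + 0))² = (1/(-6/25))² = (-25/6)² = 625/36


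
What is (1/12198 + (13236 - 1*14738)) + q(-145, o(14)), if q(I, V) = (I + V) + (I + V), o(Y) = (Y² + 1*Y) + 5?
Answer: -16613675/12198 ≈ -1362.0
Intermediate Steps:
o(Y) = 5 + Y + Y² (o(Y) = (Y² + Y) + 5 = (Y + Y²) + 5 = 5 + Y + Y²)
q(I, V) = 2*I + 2*V
(1/12198 + (13236 - 1*14738)) + q(-145, o(14)) = (1/12198 + (13236 - 1*14738)) + (2*(-145) + 2*(5 + 14 + 14²)) = (1/12198 + (13236 - 14738)) + (-290 + 2*(5 + 14 + 196)) = (1/12198 - 1502) + (-290 + 2*215) = -18321395/12198 + (-290 + 430) = -18321395/12198 + 140 = -16613675/12198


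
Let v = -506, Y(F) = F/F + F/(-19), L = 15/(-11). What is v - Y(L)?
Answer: -105978/209 ≈ -507.07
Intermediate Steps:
L = -15/11 (L = 15*(-1/11) = -15/11 ≈ -1.3636)
Y(F) = 1 - F/19 (Y(F) = 1 + F*(-1/19) = 1 - F/19)
v - Y(L) = -506 - (1 - 1/19*(-15/11)) = -506 - (1 + 15/209) = -506 - 1*224/209 = -506 - 224/209 = -105978/209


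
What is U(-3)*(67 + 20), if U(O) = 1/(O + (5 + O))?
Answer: -87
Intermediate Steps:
U(O) = 1/(5 + 2*O)
U(-3)*(67 + 20) = (67 + 20)/(5 + 2*(-3)) = 87/(5 - 6) = 87/(-1) = -1*87 = -87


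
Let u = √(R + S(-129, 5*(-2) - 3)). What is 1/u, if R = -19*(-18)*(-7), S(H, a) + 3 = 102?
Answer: -I*√255/765 ≈ -0.020874*I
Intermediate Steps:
S(H, a) = 99 (S(H, a) = -3 + 102 = 99)
R = -2394 (R = 342*(-7) = -2394)
u = 3*I*√255 (u = √(-2394 + 99) = √(-2295) = 3*I*√255 ≈ 47.906*I)
1/u = 1/(3*I*√255) = -I*√255/765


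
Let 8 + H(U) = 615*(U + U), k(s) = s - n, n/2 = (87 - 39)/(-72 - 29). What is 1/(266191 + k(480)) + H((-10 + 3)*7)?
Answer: -1623519634925/26933867 ≈ -60278.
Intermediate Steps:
n = -96/101 (n = 2*((87 - 39)/(-72 - 29)) = 2*(48/(-101)) = 2*(48*(-1/101)) = 2*(-48/101) = -96/101 ≈ -0.95049)
k(s) = 96/101 + s (k(s) = s - 1*(-96/101) = s + 96/101 = 96/101 + s)
H(U) = -8 + 1230*U (H(U) = -8 + 615*(U + U) = -8 + 615*(2*U) = -8 + 1230*U)
1/(266191 + k(480)) + H((-10 + 3)*7) = 1/(266191 + (96/101 + 480)) + (-8 + 1230*((-10 + 3)*7)) = 1/(266191 + 48576/101) + (-8 + 1230*(-7*7)) = 1/(26933867/101) + (-8 + 1230*(-49)) = 101/26933867 + (-8 - 60270) = 101/26933867 - 60278 = -1623519634925/26933867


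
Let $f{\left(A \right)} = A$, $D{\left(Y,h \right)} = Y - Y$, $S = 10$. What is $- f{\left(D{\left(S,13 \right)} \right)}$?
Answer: $0$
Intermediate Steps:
$D{\left(Y,h \right)} = 0$
$- f{\left(D{\left(S,13 \right)} \right)} = \left(-1\right) 0 = 0$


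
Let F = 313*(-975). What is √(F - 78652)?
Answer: I*√383827 ≈ 619.54*I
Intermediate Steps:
F = -305175
√(F - 78652) = √(-305175 - 78652) = √(-383827) = I*√383827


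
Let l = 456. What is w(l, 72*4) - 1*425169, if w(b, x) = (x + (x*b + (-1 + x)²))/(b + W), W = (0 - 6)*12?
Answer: -163050911/384 ≈ -4.2461e+5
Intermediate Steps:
W = -72 (W = -6*12 = -72)
w(b, x) = (x + (-1 + x)² + b*x)/(-72 + b) (w(b, x) = (x + (x*b + (-1 + x)²))/(b - 72) = (x + (b*x + (-1 + x)²))/(-72 + b) = (x + ((-1 + x)² + b*x))/(-72 + b) = (x + (-1 + x)² + b*x)/(-72 + b))
w(l, 72*4) - 1*425169 = (72*4 + (-1 + 72*4)² + 456*(72*4))/(-72 + 456) - 1*425169 = (288 + (-1 + 288)² + 456*288)/384 - 425169 = (288 + 287² + 131328)/384 - 425169 = (288 + 82369 + 131328)/384 - 425169 = (1/384)*213985 - 425169 = 213985/384 - 425169 = -163050911/384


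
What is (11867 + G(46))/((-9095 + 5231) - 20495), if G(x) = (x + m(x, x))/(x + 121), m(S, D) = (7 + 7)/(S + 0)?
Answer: -45582212/93562919 ≈ -0.48718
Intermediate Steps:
m(S, D) = 14/S
G(x) = (x + 14/x)/(121 + x) (G(x) = (x + 14/x)/(x + 121) = (x + 14/x)/(121 + x))
(11867 + G(46))/((-9095 + 5231) - 20495) = (11867 + (14 + 46²)/(46*(121 + 46)))/((-9095 + 5231) - 20495) = (11867 + (1/46)*(14 + 2116)/167)/(-3864 - 20495) = (11867 + (1/46)*(1/167)*2130)/(-24359) = (11867 + 1065/3841)*(-1/24359) = (45582212/3841)*(-1/24359) = -45582212/93562919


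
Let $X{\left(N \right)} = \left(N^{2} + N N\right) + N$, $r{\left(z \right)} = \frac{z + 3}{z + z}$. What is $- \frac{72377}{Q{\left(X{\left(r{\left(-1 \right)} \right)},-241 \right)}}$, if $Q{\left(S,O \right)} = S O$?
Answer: $\frac{72377}{241} \approx 300.32$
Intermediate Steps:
$r{\left(z \right)} = \frac{3 + z}{2 z}$
$X{\left(N \right)} = N + 2 N^{2}$ ($X{\left(N \right)} = \left(N^{2} + N^{2}\right) + N = 2 N^{2} + N = N + 2 N^{2}$)
$Q{\left(S,O \right)} = O S$
$- \frac{72377}{Q{\left(X{\left(r{\left(-1 \right)} \right)},-241 \right)}} = - \frac{72377}{\left(-241\right) \frac{3 - 1}{2 \left(-1\right)} \left(1 + 2 \frac{3 - 1}{2 \left(-1\right)}\right)} = - \frac{72377}{\left(-241\right) \frac{1}{2} \left(-1\right) 2 \left(1 + 2 \cdot \frac{1}{2} \left(-1\right) 2\right)} = - \frac{72377}{\left(-241\right) \left(- (1 + 2 \left(-1\right))\right)} = - \frac{72377}{\left(-241\right) \left(- (1 - 2)\right)} = - \frac{72377}{\left(-241\right) \left(\left(-1\right) \left(-1\right)\right)} = - \frac{72377}{\left(-241\right) 1} = - \frac{72377}{-241} = \left(-72377\right) \left(- \frac{1}{241}\right) = \frac{72377}{241}$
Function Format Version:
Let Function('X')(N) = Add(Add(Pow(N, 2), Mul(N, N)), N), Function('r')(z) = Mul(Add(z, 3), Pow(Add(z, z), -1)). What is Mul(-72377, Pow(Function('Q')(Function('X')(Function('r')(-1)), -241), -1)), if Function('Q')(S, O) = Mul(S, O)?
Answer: Rational(72377, 241) ≈ 300.32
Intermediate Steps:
Function('r')(z) = Mul(Rational(1, 2), Pow(z, -1), Add(3, z)) (Function('r')(z) = Mul(Add(3, z), Pow(Mul(2, z), -1)) = Mul(Add(3, z), Mul(Rational(1, 2), Pow(z, -1))) = Mul(Rational(1, 2), Pow(z, -1), Add(3, z)))
Function('X')(N) = Add(N, Mul(2, Pow(N, 2))) (Function('X')(N) = Add(Add(Pow(N, 2), Pow(N, 2)), N) = Add(Mul(2, Pow(N, 2)), N) = Add(N, Mul(2, Pow(N, 2))))
Function('Q')(S, O) = Mul(O, S)
Mul(-72377, Pow(Function('Q')(Function('X')(Function('r')(-1)), -241), -1)) = Mul(-72377, Pow(Mul(-241, Mul(Mul(Rational(1, 2), Pow(-1, -1), Add(3, -1)), Add(1, Mul(2, Mul(Rational(1, 2), Pow(-1, -1), Add(3, -1)))))), -1)) = Mul(-72377, Pow(Mul(-241, Mul(Mul(Rational(1, 2), -1, 2), Add(1, Mul(2, Mul(Rational(1, 2), -1, 2))))), -1)) = Mul(-72377, Pow(Mul(-241, Mul(-1, Add(1, Mul(2, -1)))), -1)) = Mul(-72377, Pow(Mul(-241, Mul(-1, Add(1, -2))), -1)) = Mul(-72377, Pow(Mul(-241, Mul(-1, -1)), -1)) = Mul(-72377, Pow(Mul(-241, 1), -1)) = Mul(-72377, Pow(-241, -1)) = Mul(-72377, Rational(-1, 241)) = Rational(72377, 241)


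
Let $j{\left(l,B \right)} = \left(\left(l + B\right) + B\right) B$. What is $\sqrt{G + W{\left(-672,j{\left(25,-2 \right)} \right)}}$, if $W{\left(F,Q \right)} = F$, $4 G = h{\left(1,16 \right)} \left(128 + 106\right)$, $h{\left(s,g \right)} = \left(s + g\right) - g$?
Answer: $\frac{i \sqrt{2454}}{2} \approx 24.769 i$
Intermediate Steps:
$h{\left(s,g \right)} = s$ ($h{\left(s,g \right)} = \left(g + s\right) - g = s$)
$j{\left(l,B \right)} = B \left(l + 2 B\right)$ ($j{\left(l,B \right)} = \left(\left(B + l\right) + B\right) B = \left(l + 2 B\right) B = B \left(l + 2 B\right)$)
$G = \frac{117}{2}$ ($G = \frac{1 \left(128 + 106\right)}{4} = \frac{1 \cdot 234}{4} = \frac{1}{4} \cdot 234 = \frac{117}{2} \approx 58.5$)
$\sqrt{G + W{\left(-672,j{\left(25,-2 \right)} \right)}} = \sqrt{\frac{117}{2} - 672} = \sqrt{- \frac{1227}{2}} = \frac{i \sqrt{2454}}{2}$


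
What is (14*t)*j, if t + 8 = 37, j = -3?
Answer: -1218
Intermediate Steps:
t = 29 (t = -8 + 37 = 29)
(14*t)*j = (14*29)*(-3) = 406*(-3) = -1218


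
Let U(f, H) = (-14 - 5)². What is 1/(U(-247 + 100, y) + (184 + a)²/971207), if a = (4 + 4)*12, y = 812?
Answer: 971207/350684127 ≈ 0.0027695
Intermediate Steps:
a = 96 (a = 8*12 = 96)
U(f, H) = 361 (U(f, H) = (-19)² = 361)
1/(U(-247 + 100, y) + (184 + a)²/971207) = 1/(361 + (184 + 96)²/971207) = 1/(361 + 280²*(1/971207)) = 1/(361 + 78400*(1/971207)) = 1/(361 + 78400/971207) = 1/(350684127/971207) = 971207/350684127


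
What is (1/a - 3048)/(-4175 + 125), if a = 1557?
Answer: 949147/1261170 ≈ 0.75259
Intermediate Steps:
(1/a - 3048)/(-4175 + 125) = (1/1557 - 3048)/(-4175 + 125) = (1/1557 - 3048)/(-4050) = -4745735/1557*(-1/4050) = 949147/1261170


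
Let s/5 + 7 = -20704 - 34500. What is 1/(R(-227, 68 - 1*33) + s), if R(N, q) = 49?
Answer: -1/276006 ≈ -3.6231e-6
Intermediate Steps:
s = -276055 (s = -35 + 5*(-20704 - 34500) = -35 + 5*(-55204) = -35 - 276020 = -276055)
1/(R(-227, 68 - 1*33) + s) = 1/(49 - 276055) = 1/(-276006) = -1/276006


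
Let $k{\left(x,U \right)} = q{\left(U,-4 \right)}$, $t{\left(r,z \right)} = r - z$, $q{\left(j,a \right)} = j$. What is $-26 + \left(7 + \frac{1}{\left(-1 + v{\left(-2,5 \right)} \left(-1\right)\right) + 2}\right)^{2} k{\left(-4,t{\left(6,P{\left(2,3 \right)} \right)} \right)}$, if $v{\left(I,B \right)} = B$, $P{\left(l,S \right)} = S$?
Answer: $\frac{1771}{16} \approx 110.69$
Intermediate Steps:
$k{\left(x,U \right)} = U$
$-26 + \left(7 + \frac{1}{\left(-1 + v{\left(-2,5 \right)} \left(-1\right)\right) + 2}\right)^{2} k{\left(-4,t{\left(6,P{\left(2,3 \right)} \right)} \right)} = -26 + \left(7 + \frac{1}{\left(-1 + 5 \left(-1\right)\right) + 2}\right)^{2} \left(6 - 3\right) = -26 + \left(7 + \frac{1}{\left(-1 - 5\right) + 2}\right)^{2} \left(6 - 3\right) = -26 + \left(7 + \frac{1}{-6 + 2}\right)^{2} \cdot 3 = -26 + \left(7 + \frac{1}{-4}\right)^{2} \cdot 3 = -26 + \left(7 - \frac{1}{4}\right)^{2} \cdot 3 = -26 + \left(\frac{27}{4}\right)^{2} \cdot 3 = -26 + \frac{729}{16} \cdot 3 = -26 + \frac{2187}{16} = \frac{1771}{16}$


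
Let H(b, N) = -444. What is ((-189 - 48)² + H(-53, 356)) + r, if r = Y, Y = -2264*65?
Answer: -91435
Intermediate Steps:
Y = -147160
r = -147160
((-189 - 48)² + H(-53, 356)) + r = ((-189 - 48)² - 444) - 147160 = ((-237)² - 444) - 147160 = (56169 - 444) - 147160 = 55725 - 147160 = -91435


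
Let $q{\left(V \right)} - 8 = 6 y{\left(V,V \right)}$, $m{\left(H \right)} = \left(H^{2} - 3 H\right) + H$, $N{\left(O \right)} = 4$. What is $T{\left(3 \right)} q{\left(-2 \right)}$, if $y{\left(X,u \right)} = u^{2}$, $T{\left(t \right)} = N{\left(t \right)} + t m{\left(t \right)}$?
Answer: $416$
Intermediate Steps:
$m{\left(H \right)} = H^{2} - 2 H$
$T{\left(t \right)} = 4 + t^{2} \left(-2 + t\right)$ ($T{\left(t \right)} = 4 + t t \left(-2 + t\right) = 4 + t^{2} \left(-2 + t\right)$)
$q{\left(V \right)} = 8 + 6 V^{2}$
$T{\left(3 \right)} q{\left(-2 \right)} = \left(4 + 3^{2} \left(-2 + 3\right)\right) \left(8 + 6 \left(-2\right)^{2}\right) = \left(4 + 9 \cdot 1\right) \left(8 + 6 \cdot 4\right) = \left(4 + 9\right) \left(8 + 24\right) = 13 \cdot 32 = 416$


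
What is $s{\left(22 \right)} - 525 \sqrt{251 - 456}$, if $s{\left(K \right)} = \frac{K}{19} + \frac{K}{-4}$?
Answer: $- \frac{165}{38} - 525 i \sqrt{205} \approx -4.3421 - 7516.9 i$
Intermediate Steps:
$s{\left(K \right)} = - \frac{15 K}{76}$ ($s{\left(K \right)} = K \frac{1}{19} + K \left(- \frac{1}{4}\right) = \frac{K}{19} - \frac{K}{4} = - \frac{15 K}{76}$)
$s{\left(22 \right)} - 525 \sqrt{251 - 456} = \left(- \frac{15}{76}\right) 22 - 525 \sqrt{251 - 456} = - \frac{165}{38} - 525 \sqrt{-205} = - \frac{165}{38} - 525 i \sqrt{205}$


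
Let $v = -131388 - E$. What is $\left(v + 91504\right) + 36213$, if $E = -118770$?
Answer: $115099$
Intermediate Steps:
$v = -12618$ ($v = -131388 - -118770 = -131388 + 118770 = -12618$)
$\left(v + 91504\right) + 36213 = \left(-12618 + 91504\right) + 36213 = 78886 + 36213 = 115099$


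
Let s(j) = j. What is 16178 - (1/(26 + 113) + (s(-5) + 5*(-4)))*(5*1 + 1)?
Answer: 2269586/139 ≈ 16328.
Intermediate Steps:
16178 - (1/(26 + 113) + (s(-5) + 5*(-4)))*(5*1 + 1) = 16178 - (1/(26 + 113) + (-5 + 5*(-4)))*(5*1 + 1) = 16178 - (1/139 + (-5 - 20))*(5 + 1) = 16178 - (1/139 - 25)*6 = 16178 - (-3474)*6/139 = 16178 - 1*(-20844/139) = 16178 + 20844/139 = 2269586/139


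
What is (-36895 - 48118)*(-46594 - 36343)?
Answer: 7050723181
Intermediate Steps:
(-36895 - 48118)*(-46594 - 36343) = -85013*(-82937) = 7050723181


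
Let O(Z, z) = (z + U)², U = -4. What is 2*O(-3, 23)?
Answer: 722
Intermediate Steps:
O(Z, z) = (-4 + z)² (O(Z, z) = (z - 4)² = (-4 + z)²)
2*O(-3, 23) = 2*(-4 + 23)² = 2*19² = 2*361 = 722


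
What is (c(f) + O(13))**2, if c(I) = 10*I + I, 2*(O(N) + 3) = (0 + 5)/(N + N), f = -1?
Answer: 522729/2704 ≈ 193.32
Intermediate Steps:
O(N) = -3 + 5/(4*N) (O(N) = -3 + ((0 + 5)/(N + N))/2 = -3 + (5/((2*N)))/2 = -3 + (5*(1/(2*N)))/2 = -3 + (5/(2*N))/2 = -3 + 5/(4*N))
c(I) = 11*I
(c(f) + O(13))**2 = (11*(-1) + (-3 + (5/4)/13))**2 = (-11 + (-3 + (5/4)*(1/13)))**2 = (-11 + (-3 + 5/52))**2 = (-11 - 151/52)**2 = (-723/52)**2 = 522729/2704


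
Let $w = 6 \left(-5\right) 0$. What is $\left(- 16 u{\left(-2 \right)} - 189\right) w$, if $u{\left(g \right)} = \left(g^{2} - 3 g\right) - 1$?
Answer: $0$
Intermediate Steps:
$u{\left(g \right)} = -1 + g^{2} - 3 g$
$w = 0$ ($w = \left(-30\right) 0 = 0$)
$\left(- 16 u{\left(-2 \right)} - 189\right) w = \left(- 16 \left(-1 + \left(-2\right)^{2} - -6\right) - 189\right) 0 = \left(- 16 \left(-1 + 4 + 6\right) - 189\right) 0 = \left(\left(-16\right) 9 - 189\right) 0 = \left(-144 - 189\right) 0 = \left(-333\right) 0 = 0$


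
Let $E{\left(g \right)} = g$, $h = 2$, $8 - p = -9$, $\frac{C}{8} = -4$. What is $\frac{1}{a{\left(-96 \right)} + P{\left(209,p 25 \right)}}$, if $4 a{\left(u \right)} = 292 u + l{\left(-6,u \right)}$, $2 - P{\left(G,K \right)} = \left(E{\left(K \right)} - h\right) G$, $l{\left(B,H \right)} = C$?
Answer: $- \frac{1}{95421} \approx -1.048 \cdot 10^{-5}$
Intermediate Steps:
$C = -32$ ($C = 8 \left(-4\right) = -32$)
$p = 17$ ($p = 8 - -9 = 8 + 9 = 17$)
$l{\left(B,H \right)} = -32$
$P{\left(G,K \right)} = 2 - G \left(-2 + K\right)$ ($P{\left(G,K \right)} = 2 - \left(K - 2\right) G = 2 - \left(-2 + K\right) G = 2 - G \left(-2 + K\right)$)
$a{\left(u \right)} = -8 + 73 u$ ($a{\left(u \right)} = \frac{292 u - 32}{4} = \frac{-32 + 292 u}{4} = -8 + 73 u$)
$\frac{1}{a{\left(-96 \right)} + P{\left(209,p 25 \right)}} = \frac{1}{\left(-8 + 73 \left(-96\right)\right) + \left(2 + 2 \cdot 209 - 209 \cdot 17 \cdot 25\right)} = \frac{1}{\left(-8 - 7008\right) + \left(2 + 418 - 209 \cdot 425\right)} = \frac{1}{-7016 + \left(2 + 418 - 88825\right)} = \frac{1}{-7016 - 88405} = \frac{1}{-95421} = - \frac{1}{95421}$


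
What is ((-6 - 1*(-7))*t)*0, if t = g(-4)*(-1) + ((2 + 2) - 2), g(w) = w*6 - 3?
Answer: 0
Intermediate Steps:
g(w) = -3 + 6*w (g(w) = 6*w - 3 = -3 + 6*w)
t = 29 (t = (-3 + 6*(-4))*(-1) + ((2 + 2) - 2) = (-3 - 24)*(-1) + (4 - 2) = -27*(-1) + 2 = 27 + 2 = 29)
((-6 - 1*(-7))*t)*0 = ((-6 - 1*(-7))*29)*0 = ((-6 + 7)*29)*0 = (1*29)*0 = 29*0 = 0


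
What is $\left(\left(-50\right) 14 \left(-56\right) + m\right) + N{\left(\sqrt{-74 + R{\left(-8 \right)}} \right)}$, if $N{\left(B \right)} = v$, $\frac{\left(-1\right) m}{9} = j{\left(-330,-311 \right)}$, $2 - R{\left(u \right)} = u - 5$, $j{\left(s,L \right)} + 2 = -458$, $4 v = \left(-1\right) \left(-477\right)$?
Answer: $\frac{173837}{4} \approx 43459.0$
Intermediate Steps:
$v = \frac{477}{4}$ ($v = \frac{\left(-1\right) \left(-477\right)}{4} = \frac{1}{4} \cdot 477 = \frac{477}{4} \approx 119.25$)
$j{\left(s,L \right)} = -460$ ($j{\left(s,L \right)} = -2 - 458 = -460$)
$R{\left(u \right)} = 7 - u$ ($R{\left(u \right)} = 2 - \left(u - 5\right) = 2 - \left(-5 + u\right) = 7 - u$)
$m = 4140$ ($m = \left(-9\right) \left(-460\right) = 4140$)
$N{\left(B \right)} = \frac{477}{4}$
$\left(\left(-50\right) 14 \left(-56\right) + m\right) + N{\left(\sqrt{-74 + R{\left(-8 \right)}} \right)} = \left(\left(-50\right) 14 \left(-56\right) + 4140\right) + \frac{477}{4} = \left(\left(-700\right) \left(-56\right) + 4140\right) + \frac{477}{4} = \left(39200 + 4140\right) + \frac{477}{4} = 43340 + \frac{477}{4} = \frac{173837}{4}$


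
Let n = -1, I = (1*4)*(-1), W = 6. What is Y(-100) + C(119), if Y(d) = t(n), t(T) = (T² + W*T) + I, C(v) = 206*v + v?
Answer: 24624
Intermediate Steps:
I = -4 (I = 4*(-1) = -4)
C(v) = 207*v
t(T) = -4 + T² + 6*T (t(T) = (T² + 6*T) - 4 = -4 + T² + 6*T)
Y(d) = -9 (Y(d) = -4 + (-1)² + 6*(-1) = -4 + 1 - 6 = -9)
Y(-100) + C(119) = -9 + 207*119 = -9 + 24633 = 24624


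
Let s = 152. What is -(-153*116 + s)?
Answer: 17596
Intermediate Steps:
-(-153*116 + s) = -(-153*116 + 152) = -(-17748 + 152) = -1*(-17596) = 17596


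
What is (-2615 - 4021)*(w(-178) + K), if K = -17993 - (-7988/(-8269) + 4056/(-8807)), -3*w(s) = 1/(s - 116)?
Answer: 182609098874468762/1529326743 ≈ 1.1940e+8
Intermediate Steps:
w(s) = -1/(3*(-116 + s)) (w(s) = -1/(3*(s - 116)) = -1/(3*(-116 + s)))
K = -1310378529671/72825083 (K = -17993 - (-7988*(-1/8269) + 4056*(-1/8807)) = -17993 - (7988/8269 - 4056/8807) = -17993 - 1*36811252/72825083 = -17993 - 36811252/72825083 = -1310378529671/72825083 ≈ -17994.)
(-2615 - 4021)*(w(-178) + K) = (-2615 - 4021)*(-1/(-348 + 3*(-178)) - 1310378529671/72825083) = -6636*(-1/(-348 - 534) - 1310378529671/72825083) = -6636*(-1/(-882) - 1310378529671/72825083) = -6636*(-1*(-1/882) - 1310378529671/72825083) = -6636*(1/882 - 1310378529671/72825083) = -6636*(-1155753790344739/64231723206) = 182609098874468762/1529326743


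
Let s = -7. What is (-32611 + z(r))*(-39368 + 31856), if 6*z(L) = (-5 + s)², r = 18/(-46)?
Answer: 244793544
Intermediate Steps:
r = -9/23 (r = 18*(-1/46) = -9/23 ≈ -0.39130)
z(L) = 24 (z(L) = (-5 - 7)²/6 = (⅙)*(-12)² = (⅙)*144 = 24)
(-32611 + z(r))*(-39368 + 31856) = (-32611 + 24)*(-39368 + 31856) = -32587*(-7512) = 244793544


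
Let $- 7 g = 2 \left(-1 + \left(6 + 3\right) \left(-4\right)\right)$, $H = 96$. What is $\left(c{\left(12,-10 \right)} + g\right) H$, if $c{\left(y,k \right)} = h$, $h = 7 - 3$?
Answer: $\frac{9792}{7} \approx 1398.9$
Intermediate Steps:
$h = 4$
$c{\left(y,k \right)} = 4$
$g = \frac{74}{7}$ ($g = - \frac{2 \left(-1 + \left(6 + 3\right) \left(-4\right)\right)}{7} = - \frac{2 \left(-1 + 9 \left(-4\right)\right)}{7} = - \frac{2 \left(-1 - 36\right)}{7} = - \frac{2 \left(-37\right)}{7} = \left(- \frac{1}{7}\right) \left(-74\right) = \frac{74}{7} \approx 10.571$)
$\left(c{\left(12,-10 \right)} + g\right) H = \left(4 + \frac{74}{7}\right) 96 = \frac{102}{7} \cdot 96 = \frac{9792}{7}$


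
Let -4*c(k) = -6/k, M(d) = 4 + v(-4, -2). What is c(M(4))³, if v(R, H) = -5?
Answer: -27/8 ≈ -3.3750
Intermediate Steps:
M(d) = -1 (M(d) = 4 - 5 = -1)
c(k) = 3/(2*k) (c(k) = -(-3)/(2*k) = 3/(2*k))
c(M(4))³ = ((3/2)/(-1))³ = ((3/2)*(-1))³ = (-3/2)³ = -27/8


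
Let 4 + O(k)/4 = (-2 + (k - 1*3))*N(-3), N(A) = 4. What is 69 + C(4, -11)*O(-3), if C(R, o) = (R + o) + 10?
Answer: -363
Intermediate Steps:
C(R, o) = 10 + R + o
O(k) = -96 + 16*k (O(k) = -16 + 4*((-2 + (k - 1*3))*4) = -16 + 4*((-2 + (k - 3))*4) = -16 + 4*((-2 + (-3 + k))*4) = -16 + 4*((-5 + k)*4) = -16 + 4*(-20 + 4*k) = -16 + (-80 + 16*k) = -96 + 16*k)
69 + C(4, -11)*O(-3) = 69 + (10 + 4 - 11)*(-96 + 16*(-3)) = 69 + 3*(-96 - 48) = 69 + 3*(-144) = 69 - 432 = -363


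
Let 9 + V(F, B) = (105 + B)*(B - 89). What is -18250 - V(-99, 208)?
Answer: -55488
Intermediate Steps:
V(F, B) = -9 + (-89 + B)*(105 + B) (V(F, B) = -9 + (105 + B)*(B - 89) = -9 + (105 + B)*(-89 + B) = -9 + (-89 + B)*(105 + B))
-18250 - V(-99, 208) = -18250 - (-9354 + 208² + 16*208) = -18250 - (-9354 + 43264 + 3328) = -18250 - 1*37238 = -18250 - 37238 = -55488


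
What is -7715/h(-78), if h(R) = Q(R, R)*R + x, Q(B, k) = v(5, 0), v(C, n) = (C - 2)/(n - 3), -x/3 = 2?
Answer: -7715/72 ≈ -107.15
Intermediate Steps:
x = -6 (x = -3*2 = -6)
v(C, n) = (-2 + C)/(-3 + n)
Q(B, k) = -1 (Q(B, k) = (-2 + 5)/(-3 + 0) = 3/(-3) = -⅓*3 = -1)
h(R) = -6 - R (h(R) = -R - 6 = -6 - R)
-7715/h(-78) = -7715/(-6 - 1*(-78)) = -7715/(-6 + 78) = -7715/72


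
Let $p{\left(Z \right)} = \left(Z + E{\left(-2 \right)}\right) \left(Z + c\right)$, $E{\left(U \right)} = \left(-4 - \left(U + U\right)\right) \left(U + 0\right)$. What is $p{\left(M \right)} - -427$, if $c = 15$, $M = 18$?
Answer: $1021$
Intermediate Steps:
$E{\left(U \right)} = U \left(-4 - 2 U\right)$ ($E{\left(U \right)} = \left(-4 - 2 U\right) U = U \left(-4 - 2 U\right)$)
$p{\left(Z \right)} = Z \left(15 + Z\right)$ ($p{\left(Z \right)} = \left(Z - - 4 \left(2 - 2\right)\right) \left(Z + 15\right) = \left(Z - \left(-4\right) 0\right) \left(15 + Z\right) = \left(Z + 0\right) \left(15 + Z\right) = Z \left(15 + Z\right)$)
$p{\left(M \right)} - -427 = 18 \left(15 + 18\right) - -427 = 18 \cdot 33 + 427 = 594 + 427 = 1021$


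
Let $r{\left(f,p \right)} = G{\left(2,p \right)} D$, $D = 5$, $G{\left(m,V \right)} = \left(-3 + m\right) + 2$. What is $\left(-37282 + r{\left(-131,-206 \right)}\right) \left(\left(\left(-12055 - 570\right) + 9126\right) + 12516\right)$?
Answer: $-336126709$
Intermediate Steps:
$G{\left(m,V \right)} = -1 + m$
$r{\left(f,p \right)} = 5$ ($r{\left(f,p \right)} = \left(-1 + 2\right) 5 = 1 \cdot 5 = 5$)
$\left(-37282 + r{\left(-131,-206 \right)}\right) \left(\left(\left(-12055 - 570\right) + 9126\right) + 12516\right) = \left(-37282 + 5\right) \left(\left(\left(-12055 - 570\right) + 9126\right) + 12516\right) = - 37277 \left(\left(-12625 + 9126\right) + 12516\right) = - 37277 \left(-3499 + 12516\right) = \left(-37277\right) 9017 = -336126709$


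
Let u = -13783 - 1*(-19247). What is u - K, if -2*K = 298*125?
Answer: 24089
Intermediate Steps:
K = -18625 (K = -149*125 = -1/2*37250 = -18625)
u = 5464 (u = -13783 + 19247 = 5464)
u - K = 5464 - 1*(-18625) = 5464 + 18625 = 24089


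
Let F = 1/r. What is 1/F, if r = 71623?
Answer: 71623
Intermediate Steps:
F = 1/71623 ≈ 1.3962e-5
1/F = 1/(1/71623) = 71623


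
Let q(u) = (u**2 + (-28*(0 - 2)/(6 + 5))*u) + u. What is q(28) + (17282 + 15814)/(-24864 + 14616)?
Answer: 638333/671 ≈ 951.32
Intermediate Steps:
q(u) = u**2 + 67*u/11 (q(u) = (u**2 + (-(-56)/11)*u) + u = (u**2 + (-28*(-2/11))*u) + u = (u**2 + 56*u/11) + u = u**2 + 67*u/11)
q(28) + (17282 + 15814)/(-24864 + 14616) = (1/11)*28*(67 + 11*28) + (17282 + 15814)/(-24864 + 14616) = (1/11)*28*(67 + 308) + 33096/(-10248) = (1/11)*28*375 + 33096*(-1/10248) = 10500/11 - 197/61 = 638333/671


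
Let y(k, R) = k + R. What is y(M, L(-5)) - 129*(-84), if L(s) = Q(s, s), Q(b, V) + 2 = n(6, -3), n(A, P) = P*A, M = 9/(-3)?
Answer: 10813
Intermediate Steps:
M = -3 (M = 9*(-⅓) = -3)
n(A, P) = A*P
Q(b, V) = -20 (Q(b, V) = -2 + 6*(-3) = -2 - 18 = -20)
L(s) = -20
y(k, R) = R + k
y(M, L(-5)) - 129*(-84) = (-20 - 3) - 129*(-84) = -23 + 10836 = 10813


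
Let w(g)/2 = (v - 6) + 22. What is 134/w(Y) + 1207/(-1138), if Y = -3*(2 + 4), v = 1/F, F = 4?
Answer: 226529/73970 ≈ 3.0624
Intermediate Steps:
v = ¼ (v = 1/4 = ¼ ≈ 0.25000)
Y = -18 (Y = -3*6 = -18)
w(g) = 65/2 (w(g) = 2*((¼ - 6) + 22) = 2*(-23/4 + 22) = 2*(65/4) = 65/2)
134/w(Y) + 1207/(-1138) = 134/(65/2) + 1207/(-1138) = 134*(2/65) + 1207*(-1/1138) = 268/65 - 1207/1138 = 226529/73970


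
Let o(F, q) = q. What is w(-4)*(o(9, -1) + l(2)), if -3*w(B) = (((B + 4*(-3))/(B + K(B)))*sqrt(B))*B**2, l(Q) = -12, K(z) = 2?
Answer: 3328*I/3 ≈ 1109.3*I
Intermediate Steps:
w(B) = -B**(5/2)*(-12 + B)/(3*(2 + B)) (w(B) = -((B + 4*(-3))/(B + 2))*sqrt(B)*B**2/3 = -((B - 12)/(2 + B))*sqrt(B)*B**2/3 = -((-12 + B)/(2 + B))*sqrt(B)*B**2/3 = -sqrt(B)*(-12 + B)/(2 + B)*B**2/3 = -B**(5/2)*(-12 + B)/(3*(2 + B)))
w(-4)*(o(9, -1) + l(2)) = ((-4)**(5/2)*(12 - 1*(-4))/(3*(2 - 4)))*(-1 - 12) = ((1/3)*(32*I)*(12 + 4)/(-2))*(-13) = ((1/3)*(32*I)*(-1/2)*16)*(-13) = -256*I/3*(-13) = 3328*I/3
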